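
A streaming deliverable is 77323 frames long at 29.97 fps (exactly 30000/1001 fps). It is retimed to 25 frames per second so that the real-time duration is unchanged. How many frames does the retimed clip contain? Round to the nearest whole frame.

64500 frames

Frames at target rate = 77323 × (25) / (30000/1001) = 77400323/1200 ≈ 64500.269.
Nearest whole frame: 64500.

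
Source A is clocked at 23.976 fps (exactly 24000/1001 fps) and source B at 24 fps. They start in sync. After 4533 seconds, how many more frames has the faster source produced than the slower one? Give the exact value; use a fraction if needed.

A emits 24000/1001 × 4533 = 108792000/1001 frames; B emits 24 × 4533 = 108792.
Difference = 108792/1001 frames (≈ 108.6833); B is ahead of A.

108792/1001 frames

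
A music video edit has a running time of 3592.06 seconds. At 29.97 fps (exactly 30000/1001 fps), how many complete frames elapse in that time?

107654 frames

Frames = 3592.06 × 30000/1001 = 107761800/1001 ≈ 107654.1459.
Complete frames: 107654.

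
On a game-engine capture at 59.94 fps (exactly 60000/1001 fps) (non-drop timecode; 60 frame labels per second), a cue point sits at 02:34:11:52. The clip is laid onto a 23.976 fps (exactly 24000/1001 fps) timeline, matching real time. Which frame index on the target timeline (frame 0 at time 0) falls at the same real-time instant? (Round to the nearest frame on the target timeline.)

frame 222045

Source frame index: (2×3600 + 34×60 + 11) × 60 + 52 = 555112.
Real time: 555112 / (60000/1001) = 69458389/7500 s.
Target frame: (69458389/7500) × (24000/1001) = 1110224/5 ≈ 222044.800 → 222045.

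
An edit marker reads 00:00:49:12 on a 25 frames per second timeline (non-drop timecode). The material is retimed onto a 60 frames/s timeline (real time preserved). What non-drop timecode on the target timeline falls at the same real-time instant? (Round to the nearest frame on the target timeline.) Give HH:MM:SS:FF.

00:00:49:29

Source frame index: (0×3600 + 0×60 + 49) × 25 + 12 = 1237.
Real time: 1237 / (25) = 1237/25 s.
Target frame: (1237/25) × (60) = 14844/5 ≈ 2968.800 → 2969.
At 60 labels/s: frame 2969 → 00:00:49:29.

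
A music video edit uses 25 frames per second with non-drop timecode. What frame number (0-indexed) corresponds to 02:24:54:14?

frame 217364

Total seconds to the label: (2 × 3600 + 24 × 60 + 54) = 8694.
Frame index = 8694 × 25 + 14 = 217364.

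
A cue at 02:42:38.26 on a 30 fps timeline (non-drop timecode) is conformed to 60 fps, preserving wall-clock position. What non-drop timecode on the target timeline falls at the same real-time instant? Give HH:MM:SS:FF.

Source frame index: (2×3600 + 42×60 + 38) × 30 + 26 = 292766.
Real time: 292766 / (30) = 146383/15 s.
Target frame: (146383/15) × (60) = 585532.
At 60 labels/s: frame 585532 → 02:42:38:52.

02:42:38:52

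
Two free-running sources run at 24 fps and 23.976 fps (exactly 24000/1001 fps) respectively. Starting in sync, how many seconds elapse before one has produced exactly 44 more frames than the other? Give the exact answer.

11011/6 seconds

The gap grows by |24000/1001 − 24| = 24/1001 frames per second.
Time for a 44-frame gap: 44 ÷ (24/1001) = 11011/6 s.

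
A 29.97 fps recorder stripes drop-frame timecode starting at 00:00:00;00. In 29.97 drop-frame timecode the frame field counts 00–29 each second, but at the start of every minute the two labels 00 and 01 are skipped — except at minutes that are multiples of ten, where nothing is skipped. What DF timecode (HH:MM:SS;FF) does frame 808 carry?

Each 10-minute DF block holds 10 × 60 × 30 − 9 × 2 = 17982 frames. 808 ÷ 17982 → 0 full blocks, remainder 808.
Within the partial block the first minute is 1800 frames and each further minute 1798, so 0 further minute boundaries passed. Total skipped labels = 18 × 0 + 2 × 0 = 0.
Non-drop label index = 808 + 0 = 808; at 30 labels/s that is 00:00:26:28, i.e. DF 00:00:26;28.

00:00:26;28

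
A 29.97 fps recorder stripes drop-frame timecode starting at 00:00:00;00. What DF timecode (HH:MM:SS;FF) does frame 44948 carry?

00:24:59;22

Ten DF minutes hold 17982 frames, so frame 44948 lies in block 2 (frames 35964–53945) with 8984 frames into that block.
The block's first minute is 1800 frames and the rest 1798 each; 8984 frames reaches minute 4, so 2 × 18 + 4 × 2 = 44 labels have been skipped so far.
Adding those back, label number 44948 + 44 = 44992 at 30 labels/s is 1499 s + 22 f = 0 h 24 min 59 s frame 22, i.e. 00:24:59;22.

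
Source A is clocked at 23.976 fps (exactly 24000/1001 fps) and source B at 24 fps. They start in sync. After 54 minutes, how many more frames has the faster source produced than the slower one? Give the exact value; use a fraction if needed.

54 min = 3240 s.
A emits 24000/1001 × 3240 = 77760000/1001 frames; B emits 24 × 3240 = 77760.
Difference = 77760/1001 frames (≈ 77.6823); B is ahead of A.

77760/1001 frames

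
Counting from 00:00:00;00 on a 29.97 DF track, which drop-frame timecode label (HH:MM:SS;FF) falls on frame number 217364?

Ten DF minutes hold 17982 frames, so frame 217364 lies in block 12 (frames 215784–233765) with 1580 frames into that block.
The block's first minute is 1800 frames and the rest 1798 each; 1580 frames reaches minute 0, so 12 × 18 + 0 × 2 = 216 labels have been skipped so far.
Adding those back, label number 217364 + 216 = 217580 at 30 labels/s is 7252 s + 20 f = 2 h 0 min 52 s frame 20, i.e. 02:00:52;20.

02:00:52;20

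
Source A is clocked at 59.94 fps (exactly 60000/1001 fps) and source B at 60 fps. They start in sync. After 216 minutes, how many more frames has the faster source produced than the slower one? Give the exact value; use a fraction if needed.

216 min = 12960 s.
A emits 60000/1001 × 12960 = 777600000/1001 frames; B emits 60 × 12960 = 777600.
Difference = 777600/1001 frames (≈ 776.8232); B is ahead of A.

777600/1001 frames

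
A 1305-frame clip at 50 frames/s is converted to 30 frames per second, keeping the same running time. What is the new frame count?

Target frames = source frames × (target rate / source rate) = 1305 × (30)/(50) = 1305 × 3/5 = 783.

783 frames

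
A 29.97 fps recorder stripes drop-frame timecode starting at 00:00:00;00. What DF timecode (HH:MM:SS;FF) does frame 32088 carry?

00:17:50;20

Ten DF minutes hold 17982 frames, so frame 32088 lies in block 1 (frames 17982–35963) with 14106 frames into that block.
The block's first minute is 1800 frames and the rest 1798 each; 14106 frames reaches minute 7, so 1 × 18 + 7 × 2 = 32 labels have been skipped so far.
Adding those back, label number 32088 + 32 = 32120 at 30 labels/s is 1070 s + 20 f = 0 h 17 min 50 s frame 20, i.e. 00:17:50;20.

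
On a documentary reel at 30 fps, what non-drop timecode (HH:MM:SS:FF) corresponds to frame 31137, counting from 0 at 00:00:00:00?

31137 ÷ 30 = 1037 full seconds, remainder 27 frames.
1037 s = 0 h 17 min 17 s.
Timecode: 00:17:17:27.

00:17:17:27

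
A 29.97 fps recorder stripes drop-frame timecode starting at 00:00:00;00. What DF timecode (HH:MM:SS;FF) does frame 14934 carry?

00:08:18;10

Ten DF minutes hold 17982 frames, so frame 14934 lies in block 0 (frames 0–17981) with 14934 frames into that block.
The block's first minute is 1800 frames and the rest 1798 each; 14934 frames reaches minute 8, so 0 × 18 + 8 × 2 = 16 labels have been skipped so far.
Adding those back, label number 14934 + 16 = 14950 at 30 labels/s is 498 s + 10 f = 0 h 8 min 18 s frame 10, i.e. 00:08:18;10.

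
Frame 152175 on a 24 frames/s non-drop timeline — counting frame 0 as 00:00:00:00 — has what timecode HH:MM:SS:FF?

152175 ÷ 24 = 6340 full seconds, remainder 15 frames.
6340 s = 1 h 45 min 40 s.
Timecode: 01:45:40:15.

01:45:40:15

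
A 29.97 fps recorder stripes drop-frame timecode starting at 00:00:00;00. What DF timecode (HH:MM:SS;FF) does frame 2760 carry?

00:01:32;02

Ten DF minutes hold 17982 frames, so frame 2760 lies in block 0 (frames 0–17981) with 2760 frames into that block.
The block's first minute is 1800 frames and the rest 1798 each; 2760 frames reaches minute 1, so 0 × 18 + 1 × 2 = 2 labels have been skipped so far.
Adding those back, label number 2760 + 2 = 2762 at 30 labels/s is 92 s + 2 f = 0 h 1 min 32 s frame 2, i.e. 00:01:32;02.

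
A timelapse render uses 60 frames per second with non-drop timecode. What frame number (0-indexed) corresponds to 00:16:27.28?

Total seconds to the label: (0 × 3600 + 16 × 60 + 27) = 987.
Frame index = 987 × 60 + 28 = 59248.

frame 59248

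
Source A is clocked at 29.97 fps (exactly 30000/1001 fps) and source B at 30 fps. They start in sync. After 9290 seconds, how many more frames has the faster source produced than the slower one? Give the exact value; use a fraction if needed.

A emits 30000/1001 × 9290 = 278700000/1001 frames; B emits 30 × 9290 = 278700.
Difference = 278700/1001 frames (≈ 278.4216); B is ahead of A.

278700/1001 frames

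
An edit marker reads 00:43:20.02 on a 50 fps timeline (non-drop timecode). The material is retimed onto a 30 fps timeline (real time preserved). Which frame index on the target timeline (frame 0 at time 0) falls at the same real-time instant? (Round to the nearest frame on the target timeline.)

Source frame index: (0×3600 + 43×60 + 20) × 50 + 2 = 130002.
Real time: 130002 / (50) = 65001/25 s.
Target frame: (65001/25) × (30) = 390006/5 ≈ 78001.200 → 78001.

frame 78001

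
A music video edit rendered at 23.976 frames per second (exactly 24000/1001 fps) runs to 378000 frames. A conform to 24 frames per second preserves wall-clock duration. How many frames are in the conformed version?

378378 frames

Target frames = source frames × (target rate / source rate) = 378000 × (24)/(24000/1001) = 378000 × 1001/1000 = 378378.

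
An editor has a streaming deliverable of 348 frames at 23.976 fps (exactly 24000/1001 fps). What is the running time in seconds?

14.5145 seconds

Running time = 348 / (24000/1001) = 14.5145 s.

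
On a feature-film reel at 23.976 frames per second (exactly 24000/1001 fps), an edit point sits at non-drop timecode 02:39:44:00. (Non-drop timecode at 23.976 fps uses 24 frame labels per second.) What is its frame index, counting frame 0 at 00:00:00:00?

Total seconds to the label: (2 × 3600 + 39 × 60 + 44) = 9584.
Frame index = 9584 × 24 + 0 = 230016.

230016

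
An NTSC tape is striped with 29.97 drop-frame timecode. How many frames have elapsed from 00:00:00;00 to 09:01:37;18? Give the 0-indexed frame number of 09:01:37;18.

973954

Complete 10-minute blocks: 54, each 17982 frames → 971028.
Remaining 1 whole minute in the current block: 1800 + 0 × 1798 = 1800 frames.
Within the current minute: 37 × 30 + 18 − 2 = 1126 (labels ;00/;01 skipped at this minute). Total = 971028 + 1800 + 1126 = 973954.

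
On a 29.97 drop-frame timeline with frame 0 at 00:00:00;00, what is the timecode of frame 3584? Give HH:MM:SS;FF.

00:01:59;16

Ten DF minutes hold 17982 frames, so frame 3584 lies in block 0 (frames 0–17981) with 3584 frames into that block.
The block's first minute is 1800 frames and the rest 1798 each; 3584 frames reaches minute 1, so 0 × 18 + 1 × 2 = 2 labels have been skipped so far.
Adding those back, label number 3584 + 2 = 3586 at 30 labels/s is 119 s + 16 f = 0 h 1 min 59 s frame 16, i.e. 00:01:59;16.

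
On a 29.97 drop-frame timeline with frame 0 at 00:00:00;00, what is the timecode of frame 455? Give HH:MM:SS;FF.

00:00:15;05

Each 10-minute DF block holds 10 × 60 × 30 − 9 × 2 = 17982 frames. 455 ÷ 17982 → 0 full blocks, remainder 455.
Within the partial block the first minute is 1800 frames and each further minute 1798, so 0 further minute boundaries passed. Total skipped labels = 18 × 0 + 2 × 0 = 0.
Non-drop label index = 455 + 0 = 455; at 30 labels/s that is 00:00:15:05, i.e. DF 00:00:15;05.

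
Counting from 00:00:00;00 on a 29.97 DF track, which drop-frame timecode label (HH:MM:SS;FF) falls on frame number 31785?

00:17:40;17

Ten DF minutes hold 17982 frames, so frame 31785 lies in block 1 (frames 17982–35963) with 13803 frames into that block.
The block's first minute is 1800 frames and the rest 1798 each; 13803 frames reaches minute 7, so 1 × 18 + 7 × 2 = 32 labels have been skipped so far.
Adding those back, label number 31785 + 32 = 31817 at 30 labels/s is 1060 s + 17 f = 0 h 17 min 40 s frame 17, i.e. 00:17:40;17.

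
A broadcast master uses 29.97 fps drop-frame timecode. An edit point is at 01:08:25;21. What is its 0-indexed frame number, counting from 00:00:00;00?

123047

Complete 10-minute blocks: 6, each 17982 frames → 107892.
Remaining 8 whole minutes in the current block: 1800 + 7 × 1798 = 14386 frames.
Within the current minute: 25 × 30 + 21 − 2 = 769 (labels ;00/;01 skipped at this minute). Total = 107892 + 14386 + 769 = 123047.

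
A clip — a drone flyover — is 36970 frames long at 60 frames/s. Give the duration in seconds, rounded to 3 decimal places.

616.167 seconds

Running time = 36970 × 1/60 = 3697/6 s ≈ 616.167 s.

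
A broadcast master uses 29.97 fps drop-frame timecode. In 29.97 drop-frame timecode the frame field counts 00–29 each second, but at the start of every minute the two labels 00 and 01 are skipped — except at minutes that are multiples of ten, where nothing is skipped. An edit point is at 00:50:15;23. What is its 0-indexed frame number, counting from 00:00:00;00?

90383

As if non-drop at 30 labels/s: (0 × 3600 + 50 × 60 + 15) × 30 + 23 = 90473.
Minute boundaries passed: 50; those not divisible by 10: 50 − 5 = 45; dropped labels = 2 × 45 = 90.
Actual frame index = 90473 − 90 = 90383.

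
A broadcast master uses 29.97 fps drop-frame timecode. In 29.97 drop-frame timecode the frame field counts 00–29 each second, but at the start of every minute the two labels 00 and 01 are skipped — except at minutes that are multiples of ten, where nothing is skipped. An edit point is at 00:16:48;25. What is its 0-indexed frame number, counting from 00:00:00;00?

Complete 10-minute blocks: 1, each 17982 frames → 17982.
Remaining 6 whole minutes in the current block: 1800 + 5 × 1798 = 10790 frames.
Within the current minute: 48 × 30 + 25 − 2 = 1463 (labels ;00/;01 skipped at this minute). Total = 17982 + 10790 + 1463 = 30235.

30235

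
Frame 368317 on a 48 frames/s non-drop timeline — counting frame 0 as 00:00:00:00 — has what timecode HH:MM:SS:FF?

368317 ÷ 48 = 7673 full seconds, remainder 13 frames.
7673 s = 2 h 7 min 53 s.
Timecode: 02:07:53:13.

02:07:53:13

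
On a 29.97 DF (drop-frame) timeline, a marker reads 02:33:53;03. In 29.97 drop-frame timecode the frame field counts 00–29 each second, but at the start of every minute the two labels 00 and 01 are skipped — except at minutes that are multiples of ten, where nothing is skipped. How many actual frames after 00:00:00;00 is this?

276717

As if non-drop at 30 labels/s: (2 × 3600 + 33 × 60 + 53) × 30 + 3 = 276993.
Minute boundaries passed: 153; those not divisible by 10: 153 − 15 = 138; dropped labels = 2 × 138 = 276.
Actual frame index = 276993 − 276 = 276717.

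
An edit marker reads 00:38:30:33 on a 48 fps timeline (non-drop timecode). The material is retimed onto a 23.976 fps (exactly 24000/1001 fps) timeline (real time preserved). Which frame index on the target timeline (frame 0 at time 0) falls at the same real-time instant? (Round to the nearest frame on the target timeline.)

frame 55401

Source frame index: (0×3600 + 38×60 + 30) × 48 + 33 = 110913.
Real time: 110913 / (48) = 36971/16 s.
Target frame: (36971/16) × (24000/1001) = 5041500/91 ≈ 55401.099 → 55401.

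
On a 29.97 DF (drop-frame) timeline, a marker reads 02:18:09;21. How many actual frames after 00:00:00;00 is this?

248441

As if non-drop at 30 labels/s: (2 × 3600 + 18 × 60 + 9) × 30 + 21 = 248691.
Minute boundaries passed: 138; those not divisible by 10: 138 − 13 = 125; dropped labels = 2 × 125 = 250.
Actual frame index = 248691 − 250 = 248441.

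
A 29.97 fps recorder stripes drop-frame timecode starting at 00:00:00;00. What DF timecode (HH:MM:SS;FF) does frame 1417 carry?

00:00:47;07

Ten DF minutes hold 17982 frames, so frame 1417 lies in block 0 (frames 0–17981) with 1417 frames into that block.
The block's first minute is 1800 frames and the rest 1798 each; 1417 frames reaches minute 0, so 0 × 18 + 0 × 2 = 0 labels have been skipped so far.
Adding those back, label number 1417 + 0 = 1417 at 30 labels/s is 47 s + 7 f = 0 h 0 min 47 s frame 7, i.e. 00:00:47;07.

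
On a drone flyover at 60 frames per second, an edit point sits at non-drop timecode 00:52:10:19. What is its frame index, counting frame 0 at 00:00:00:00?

Total seconds to the label: (0 × 3600 + 52 × 60 + 10) = 3130.
Frame index = 3130 × 60 + 19 = 187819.

frame 187819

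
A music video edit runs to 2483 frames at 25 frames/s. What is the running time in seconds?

Running time = 2483 / (25) = 99.32 s.

99.32 seconds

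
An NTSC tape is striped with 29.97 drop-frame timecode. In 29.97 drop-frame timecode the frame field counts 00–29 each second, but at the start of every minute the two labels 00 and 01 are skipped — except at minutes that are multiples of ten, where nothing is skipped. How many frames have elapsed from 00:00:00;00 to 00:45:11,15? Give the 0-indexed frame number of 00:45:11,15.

81263

Complete 10-minute blocks: 4, each 17982 frames → 71928.
Remaining 5 whole minutes in the current block: 1800 + 4 × 1798 = 8992 frames.
Within the current minute: 11 × 30 + 15 − 2 = 343 (labels ;00/;01 skipped at this minute). Total = 71928 + 8992 + 343 = 81263.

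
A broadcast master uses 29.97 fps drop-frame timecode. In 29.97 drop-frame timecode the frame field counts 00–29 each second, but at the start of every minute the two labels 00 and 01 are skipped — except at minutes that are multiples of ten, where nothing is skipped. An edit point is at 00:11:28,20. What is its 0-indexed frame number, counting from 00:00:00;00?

20640

Complete 10-minute blocks: 1, each 17982 frames → 17982.
Remaining 1 whole minute in the current block: 1800 + 0 × 1798 = 1800 frames.
Within the current minute: 28 × 30 + 20 − 2 = 858 (labels ;00/;01 skipped at this minute). Total = 17982 + 1800 + 858 = 20640.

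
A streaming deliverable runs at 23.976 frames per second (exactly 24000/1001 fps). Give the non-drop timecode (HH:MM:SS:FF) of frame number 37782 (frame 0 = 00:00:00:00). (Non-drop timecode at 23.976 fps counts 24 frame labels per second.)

00:26:14:06

37782 ÷ 24 = 1574 full seconds, remainder 6 frames.
1574 s = 0 h 26 min 14 s.
Timecode: 00:26:14:06.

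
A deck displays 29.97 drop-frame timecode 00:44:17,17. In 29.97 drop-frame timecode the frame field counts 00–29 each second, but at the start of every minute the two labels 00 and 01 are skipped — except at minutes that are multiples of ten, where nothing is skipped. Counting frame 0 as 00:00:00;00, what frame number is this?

79647

Complete 10-minute blocks: 4, each 17982 frames → 71928.
Remaining 4 whole minutes in the current block: 1800 + 3 × 1798 = 7194 frames.
Within the current minute: 17 × 30 + 17 − 2 = 525 (labels ;00/;01 skipped at this minute). Total = 71928 + 7194 + 525 = 79647.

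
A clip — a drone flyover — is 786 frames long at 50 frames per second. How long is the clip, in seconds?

15.72 seconds

Running time = 786 / (50) = 15.72 s.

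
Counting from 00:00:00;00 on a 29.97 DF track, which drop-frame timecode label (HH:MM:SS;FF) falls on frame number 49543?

Ten DF minutes hold 17982 frames, so frame 49543 lies in block 2 (frames 35964–53945) with 13579 frames into that block.
The block's first minute is 1800 frames and the rest 1798 each; 13579 frames reaches minute 7, so 2 × 18 + 7 × 2 = 50 labels have been skipped so far.
Adding those back, label number 49543 + 50 = 49593 at 30 labels/s is 1653 s + 3 f = 0 h 27 min 33 s frame 3, i.e. 00:27:33;03.

00:27:33;03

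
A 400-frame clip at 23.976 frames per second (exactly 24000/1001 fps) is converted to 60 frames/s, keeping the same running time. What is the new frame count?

1001 frames

Target frames = source frames × (target rate / source rate) = 400 × (60)/(24000/1001) = 400 × 1001/400 = 1001.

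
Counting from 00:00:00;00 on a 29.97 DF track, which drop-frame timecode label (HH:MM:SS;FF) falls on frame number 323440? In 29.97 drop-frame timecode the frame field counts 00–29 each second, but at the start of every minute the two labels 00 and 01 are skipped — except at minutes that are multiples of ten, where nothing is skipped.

Each 10-minute DF block holds 10 × 60 × 30 − 9 × 2 = 17982 frames. 323440 ÷ 17982 → 17 full blocks, remainder 17746.
Within the partial block the first minute is 1800 frames and each further minute 1798, so 9 further minute boundaries passed. Total skipped labels = 18 × 17 + 2 × 9 = 324.
Non-drop label index = 323440 + 324 = 323764; at 30 labels/s that is 02:59:52:04, i.e. DF 02:59:52;04.

02:59:52;04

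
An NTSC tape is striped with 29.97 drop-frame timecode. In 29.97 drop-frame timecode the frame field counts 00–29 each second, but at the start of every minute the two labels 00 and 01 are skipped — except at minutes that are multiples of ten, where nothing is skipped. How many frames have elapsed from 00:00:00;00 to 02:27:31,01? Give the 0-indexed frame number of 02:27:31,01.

265265

As if non-drop at 30 labels/s: (2 × 3600 + 27 × 60 + 31) × 30 + 1 = 265531.
Minute boundaries passed: 147; those not divisible by 10: 147 − 14 = 133; dropped labels = 2 × 133 = 266.
Actual frame index = 265531 − 266 = 265265.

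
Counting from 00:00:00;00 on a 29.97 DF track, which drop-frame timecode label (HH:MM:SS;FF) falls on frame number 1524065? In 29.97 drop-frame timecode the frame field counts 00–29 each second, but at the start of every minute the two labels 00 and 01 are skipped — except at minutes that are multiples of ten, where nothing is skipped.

14:07:33;01

Ten DF minutes hold 17982 frames, so frame 1524065 lies in block 84 (frames 1510488–1528469) with 13577 frames into that block.
The block's first minute is 1800 frames and the rest 1798 each; 13577 frames reaches minute 7, so 84 × 18 + 7 × 2 = 1526 labels have been skipped so far.
Adding those back, label number 1524065 + 1526 = 1525591 at 30 labels/s is 50853 s + 1 f = 14 h 7 min 33 s frame 1, i.e. 14:07:33;01.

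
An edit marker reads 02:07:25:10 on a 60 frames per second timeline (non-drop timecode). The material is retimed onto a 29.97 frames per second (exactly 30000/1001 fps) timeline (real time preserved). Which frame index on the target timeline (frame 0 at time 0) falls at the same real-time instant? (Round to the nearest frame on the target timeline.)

Source frame index: (2×3600 + 7×60 + 25) × 60 + 10 = 458710.
Real time: 458710 / (60) = 45871/6 s.
Target frame: (45871/6) × (30000/1001) = 32765000/143 ≈ 229125.874 → 229126.

frame 229126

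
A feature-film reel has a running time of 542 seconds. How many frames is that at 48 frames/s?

Frames = 542 × 48 = 26016.

26016 frames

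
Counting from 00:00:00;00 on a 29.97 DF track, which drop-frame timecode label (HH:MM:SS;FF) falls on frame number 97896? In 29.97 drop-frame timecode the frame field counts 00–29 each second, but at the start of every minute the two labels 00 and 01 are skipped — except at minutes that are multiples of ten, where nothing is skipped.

00:54:26;14

Each 10-minute DF block holds 10 × 60 × 30 − 9 × 2 = 17982 frames. 97896 ÷ 17982 → 5 full blocks, remainder 7986.
Within the partial block the first minute is 1800 frames and each further minute 1798, so 4 further minute boundaries passed. Total skipped labels = 18 × 5 + 2 × 4 = 98.
Non-drop label index = 97896 + 98 = 97994; at 30 labels/s that is 00:54:26:14, i.e. DF 00:54:26;14.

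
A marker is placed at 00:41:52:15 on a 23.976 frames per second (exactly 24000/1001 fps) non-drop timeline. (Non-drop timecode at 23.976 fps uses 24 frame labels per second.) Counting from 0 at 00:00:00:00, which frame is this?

60303

Total seconds to the label: (0 × 3600 + 41 × 60 + 52) = 2512.
Frame index = 2512 × 24 + 15 = 60303.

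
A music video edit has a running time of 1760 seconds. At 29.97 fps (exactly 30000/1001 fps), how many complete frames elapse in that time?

52747 frames

Frames = 1760 × 30000/1001 = 4800000/91 ≈ 52747.2527.
Complete frames: 52747.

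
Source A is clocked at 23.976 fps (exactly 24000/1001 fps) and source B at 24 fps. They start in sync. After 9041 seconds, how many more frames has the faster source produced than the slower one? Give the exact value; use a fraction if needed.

A emits 24000/1001 × 9041 = 216984000/1001 frames; B emits 24 × 9041 = 216984.
Difference = 216984/1001 frames (≈ 216.7672); B is ahead of A.

216984/1001 frames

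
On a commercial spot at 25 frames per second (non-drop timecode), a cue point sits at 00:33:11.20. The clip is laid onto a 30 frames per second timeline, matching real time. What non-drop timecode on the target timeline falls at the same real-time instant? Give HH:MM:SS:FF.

Source frame index: (0×3600 + 33×60 + 11) × 25 + 20 = 49795.
Real time: 49795 / (25) = 9959/5 s.
Target frame: (9959/5) × (30) = 59754.
At 30 labels/s: frame 59754 → 00:33:11:24.

00:33:11:24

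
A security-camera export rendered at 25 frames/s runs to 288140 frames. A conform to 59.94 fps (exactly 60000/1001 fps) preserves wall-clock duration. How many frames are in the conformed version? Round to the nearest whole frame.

690845 frames

Frames at target rate = 288140 × (60000/1001) / (25) = 691536000/1001 ≈ 690845.155.
Nearest whole frame: 690845.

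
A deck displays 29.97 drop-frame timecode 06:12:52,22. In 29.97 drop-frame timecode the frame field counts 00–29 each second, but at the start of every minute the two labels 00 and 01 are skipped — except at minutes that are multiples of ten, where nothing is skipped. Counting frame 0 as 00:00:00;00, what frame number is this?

Complete 10-minute blocks: 37, each 17982 frames → 665334.
Remaining 2 whole minutes in the current block: 1800 + 1 × 1798 = 3598 frames.
Within the current minute: 52 × 30 + 22 − 2 = 1580 (labels ;00/;01 skipped at this minute). Total = 665334 + 3598 + 1580 = 670512.

670512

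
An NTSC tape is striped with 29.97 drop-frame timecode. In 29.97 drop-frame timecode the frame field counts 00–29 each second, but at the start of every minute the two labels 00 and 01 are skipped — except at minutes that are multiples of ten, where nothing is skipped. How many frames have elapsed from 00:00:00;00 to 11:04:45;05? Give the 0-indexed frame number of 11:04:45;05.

1195359

Complete 10-minute blocks: 66, each 17982 frames → 1186812.
Remaining 4 whole minutes in the current block: 1800 + 3 × 1798 = 7194 frames.
Within the current minute: 45 × 30 + 5 − 2 = 1353 (labels ;00/;01 skipped at this minute). Total = 1186812 + 7194 + 1353 = 1195359.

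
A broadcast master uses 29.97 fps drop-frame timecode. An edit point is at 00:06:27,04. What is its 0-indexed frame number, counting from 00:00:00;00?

11602

As if non-drop at 30 labels/s: (0 × 3600 + 6 × 60 + 27) × 30 + 4 = 11614.
Minute boundaries passed: 6; those not divisible by 10: 6 − 0 = 6; dropped labels = 2 × 6 = 12.
Actual frame index = 11614 − 12 = 11602.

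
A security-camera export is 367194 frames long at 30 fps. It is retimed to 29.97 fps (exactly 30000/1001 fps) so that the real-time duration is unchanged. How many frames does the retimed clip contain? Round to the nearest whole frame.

366827 frames

Frames at target rate = 367194 × (30000/1001) / (30) = 367194000/1001 ≈ 366827.173.
Nearest whole frame: 366827.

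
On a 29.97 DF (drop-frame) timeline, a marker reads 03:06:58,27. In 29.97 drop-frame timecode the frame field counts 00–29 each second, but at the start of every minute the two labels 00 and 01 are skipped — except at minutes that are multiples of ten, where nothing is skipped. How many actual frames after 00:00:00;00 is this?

As if non-drop at 30 labels/s: (3 × 3600 + 6 × 60 + 58) × 30 + 27 = 336567.
Minute boundaries passed: 186; those not divisible by 10: 186 − 18 = 168; dropped labels = 2 × 168 = 336.
Actual frame index = 336567 − 336 = 336231.

336231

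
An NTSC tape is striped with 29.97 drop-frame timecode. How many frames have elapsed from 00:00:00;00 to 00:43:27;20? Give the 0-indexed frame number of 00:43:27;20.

As if non-drop at 30 labels/s: (0 × 3600 + 43 × 60 + 27) × 30 + 20 = 78230.
Minute boundaries passed: 43; those not divisible by 10: 43 − 4 = 39; dropped labels = 2 × 39 = 78.
Actual frame index = 78230 − 78 = 78152.

78152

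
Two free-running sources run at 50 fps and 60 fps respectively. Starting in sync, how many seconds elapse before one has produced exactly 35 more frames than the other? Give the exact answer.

The gap grows by |60 − 50| = 10 frames per second.
Time for a 35-frame gap: 35 ÷ (10) = 3.5 s.

3.5 seconds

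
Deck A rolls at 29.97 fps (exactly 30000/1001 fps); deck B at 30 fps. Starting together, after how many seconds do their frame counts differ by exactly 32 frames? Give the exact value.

The gap grows by |30 − 30000/1001| = 30/1001 frames per second.
Time for a 32-frame gap: 32 ÷ (30/1001) = 16016/15 s.

16016/15 seconds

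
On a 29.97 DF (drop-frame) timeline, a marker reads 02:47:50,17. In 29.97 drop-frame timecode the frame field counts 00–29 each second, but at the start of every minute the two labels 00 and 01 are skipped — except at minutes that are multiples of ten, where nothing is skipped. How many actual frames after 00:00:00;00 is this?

As if non-drop at 30 labels/s: (2 × 3600 + 47 × 60 + 50) × 30 + 17 = 302117.
Minute boundaries passed: 167; those not divisible by 10: 167 − 16 = 151; dropped labels = 2 × 151 = 302.
Actual frame index = 302117 − 302 = 301815.

301815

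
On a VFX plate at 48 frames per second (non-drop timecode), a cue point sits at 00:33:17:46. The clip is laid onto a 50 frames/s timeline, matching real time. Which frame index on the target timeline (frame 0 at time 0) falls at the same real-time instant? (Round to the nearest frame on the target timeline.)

Source frame index: (0×3600 + 33×60 + 17) × 48 + 46 = 95902.
Real time: 95902 / (48) = 47951/24 s.
Target frame: (47951/24) × (50) = 1198775/12 ≈ 99897.917 → 99898.

frame 99898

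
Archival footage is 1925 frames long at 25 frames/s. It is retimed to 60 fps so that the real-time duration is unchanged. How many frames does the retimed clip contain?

4620 frames

Target frames = source frames × (target rate / source rate) = 1925 × (60)/(25) = 1925 × 12/5 = 4620.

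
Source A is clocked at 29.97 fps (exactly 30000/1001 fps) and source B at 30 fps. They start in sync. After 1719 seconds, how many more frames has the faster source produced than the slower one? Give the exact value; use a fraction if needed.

A emits 30000/1001 × 1719 = 51570000/1001 frames; B emits 30 × 1719 = 51570.
Difference = 51570/1001 frames (≈ 51.5185); B is ahead of A.

51570/1001 frames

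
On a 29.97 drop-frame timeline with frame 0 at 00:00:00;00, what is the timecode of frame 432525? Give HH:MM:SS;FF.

04:00:31;27

Ten DF minutes hold 17982 frames, so frame 432525 lies in block 24 (frames 431568–449549) with 957 frames into that block.
The block's first minute is 1800 frames and the rest 1798 each; 957 frames reaches minute 0, so 24 × 18 + 0 × 2 = 432 labels have been skipped so far.
Adding those back, label number 432525 + 432 = 432957 at 30 labels/s is 14431 s + 27 f = 4 h 0 min 31 s frame 27, i.e. 04:00:31;27.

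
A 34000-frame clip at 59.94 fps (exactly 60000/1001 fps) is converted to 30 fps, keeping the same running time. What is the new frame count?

17017 frames

Target frames = source frames × (target rate / source rate) = 34000 × (30)/(60000/1001) = 34000 × 1001/2000 = 17017.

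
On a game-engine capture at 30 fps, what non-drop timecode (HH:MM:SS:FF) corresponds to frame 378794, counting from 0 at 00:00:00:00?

378794 ÷ 30 = 12626 full seconds, remainder 14 frames.
12626 s = 3 h 30 min 26 s.
Timecode: 03:30:26:14.

03:30:26:14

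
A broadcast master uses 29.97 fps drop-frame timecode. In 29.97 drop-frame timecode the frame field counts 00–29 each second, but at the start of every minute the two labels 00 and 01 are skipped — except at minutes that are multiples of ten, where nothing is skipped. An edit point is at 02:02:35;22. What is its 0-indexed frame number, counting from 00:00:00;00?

As if non-drop at 30 labels/s: (2 × 3600 + 2 × 60 + 35) × 30 + 22 = 220672.
Minute boundaries passed: 122; those not divisible by 10: 122 − 12 = 110; dropped labels = 2 × 110 = 220.
Actual frame index = 220672 − 220 = 220452.

220452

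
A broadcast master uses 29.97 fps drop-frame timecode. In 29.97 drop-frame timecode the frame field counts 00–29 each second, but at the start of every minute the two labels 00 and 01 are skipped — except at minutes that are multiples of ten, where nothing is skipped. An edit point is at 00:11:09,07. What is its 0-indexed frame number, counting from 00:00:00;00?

20057

As if non-drop at 30 labels/s: (0 × 3600 + 11 × 60 + 9) × 30 + 7 = 20077.
Minute boundaries passed: 11; those not divisible by 10: 11 − 1 = 10; dropped labels = 2 × 10 = 20.
Actual frame index = 20077 − 20 = 20057.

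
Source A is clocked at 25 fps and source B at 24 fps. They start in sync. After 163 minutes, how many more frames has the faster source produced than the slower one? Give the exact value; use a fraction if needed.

163 min = 9780 s.
A emits 25 × 9780 = 244500 frames; B emits 24 × 9780 = 234720.
Difference = 9780 frames; B is behind A.

9780 frames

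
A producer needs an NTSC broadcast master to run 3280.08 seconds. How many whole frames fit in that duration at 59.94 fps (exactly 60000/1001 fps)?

196608 frames

Frames = 3280.08 × 60000/1001 = 196804800/1001 ≈ 196608.1918.
Complete frames: 196608.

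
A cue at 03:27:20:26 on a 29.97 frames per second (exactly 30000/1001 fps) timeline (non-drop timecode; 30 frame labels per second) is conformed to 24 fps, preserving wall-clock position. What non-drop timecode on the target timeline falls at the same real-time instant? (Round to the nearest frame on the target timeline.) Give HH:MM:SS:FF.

Source frame index: (3×3600 + 27×60 + 20) × 30 + 26 = 373226.
Real time: 373226 / (30000/1001) = 186799613/15000 s.
Target frame: (186799613/15000) × (24) = 186799613/625 ≈ 298879.381 → 298879.
At 24 labels/s: frame 298879 → 03:27:33:07.

03:27:33:07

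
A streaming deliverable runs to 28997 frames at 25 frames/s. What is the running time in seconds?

Running time = 28997 / (25) = 1159.88 s.

1159.88 seconds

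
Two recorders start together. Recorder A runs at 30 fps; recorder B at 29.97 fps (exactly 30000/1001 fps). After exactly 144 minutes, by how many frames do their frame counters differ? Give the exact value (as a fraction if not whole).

144 min = 8640 s.
A emits 30 × 8640 = 259200 frames; B emits 30000/1001 × 8640 = 259200000/1001.
Difference = 259200/1001 frames (≈ 258.9411); B is behind A.

259200/1001 frames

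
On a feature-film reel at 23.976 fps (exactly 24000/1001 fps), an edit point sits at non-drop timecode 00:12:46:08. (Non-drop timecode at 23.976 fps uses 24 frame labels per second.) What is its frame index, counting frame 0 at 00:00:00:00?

Total seconds to the label: (0 × 3600 + 12 × 60 + 46) = 766.
Frame index = 766 × 24 + 8 = 18392.

frame 18392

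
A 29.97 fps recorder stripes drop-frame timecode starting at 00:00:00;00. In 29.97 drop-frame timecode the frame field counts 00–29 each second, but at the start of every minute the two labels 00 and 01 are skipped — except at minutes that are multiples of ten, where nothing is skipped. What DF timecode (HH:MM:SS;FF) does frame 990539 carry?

09:10:50;29

Each 10-minute DF block holds 10 × 60 × 30 − 9 × 2 = 17982 frames. 990539 ÷ 17982 → 55 full blocks, remainder 1529.
Within the partial block the first minute is 1800 frames and each further minute 1798, so 0 further minute boundaries passed. Total skipped labels = 18 × 55 + 2 × 0 = 990.
Non-drop label index = 990539 + 990 = 991529; at 30 labels/s that is 09:10:50:29, i.e. DF 09:10:50;29.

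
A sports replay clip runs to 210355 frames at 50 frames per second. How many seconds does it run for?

4207.1 seconds

Running time = 210355 / (50) = 4207.1 s.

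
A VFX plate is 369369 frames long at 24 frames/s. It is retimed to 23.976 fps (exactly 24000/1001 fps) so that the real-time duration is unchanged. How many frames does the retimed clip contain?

369000 frames

Target frames = source frames × (target rate / source rate) = 369369 × (24000/1001)/(24) = 369369 × 1000/1001 = 369000.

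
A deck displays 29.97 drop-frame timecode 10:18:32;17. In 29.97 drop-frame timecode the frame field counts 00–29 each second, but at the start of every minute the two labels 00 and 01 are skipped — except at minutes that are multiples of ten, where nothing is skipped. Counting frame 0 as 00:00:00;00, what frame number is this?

1112263

As if non-drop at 30 labels/s: (10 × 3600 + 18 × 60 + 32) × 30 + 17 = 1113377.
Minute boundaries passed: 618; those not divisible by 10: 618 − 61 = 557; dropped labels = 2 × 557 = 1114.
Actual frame index = 1113377 − 1114 = 1112263.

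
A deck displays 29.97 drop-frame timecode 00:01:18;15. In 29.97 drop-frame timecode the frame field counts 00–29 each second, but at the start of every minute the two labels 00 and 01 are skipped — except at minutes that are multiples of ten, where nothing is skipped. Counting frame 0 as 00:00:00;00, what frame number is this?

2353

Complete 10-minute blocks: 0, each 17982 frames → 0.
Remaining 1 whole minute in the current block: 1800 + 0 × 1798 = 1800 frames.
Within the current minute: 18 × 30 + 15 − 2 = 553 (labels ;00/;01 skipped at this minute). Total = 0 + 1800 + 553 = 2353.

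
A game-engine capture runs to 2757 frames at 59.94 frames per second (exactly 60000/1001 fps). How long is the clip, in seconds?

45.99595 seconds

Running time = 2757 / (60000/1001) = 45.99595 s.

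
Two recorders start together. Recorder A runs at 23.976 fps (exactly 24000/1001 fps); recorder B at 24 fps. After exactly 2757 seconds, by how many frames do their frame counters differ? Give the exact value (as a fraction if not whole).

66168/1001 frames

A emits 24000/1001 × 2757 = 66168000/1001 frames; B emits 24 × 2757 = 66168.
Difference = 66168/1001 frames (≈ 66.1019); B is ahead of A.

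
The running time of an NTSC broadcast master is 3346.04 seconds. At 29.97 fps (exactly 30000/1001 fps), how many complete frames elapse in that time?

Frames = 3346.04 × 30000/1001 = 100381200/1001 ≈ 100280.9191.
Complete frames: 100280.

100280 frames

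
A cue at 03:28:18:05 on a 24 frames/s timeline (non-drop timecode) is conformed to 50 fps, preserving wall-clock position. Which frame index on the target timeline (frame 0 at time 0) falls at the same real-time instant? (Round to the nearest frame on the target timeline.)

frame 624910

Source frame index: (3×3600 + 28×60 + 18) × 24 + 5 = 299957.
Real time: 299957 / (24) = 299957/24 s.
Target frame: (299957/24) × (50) = 7498925/12 ≈ 624910.417 → 624910.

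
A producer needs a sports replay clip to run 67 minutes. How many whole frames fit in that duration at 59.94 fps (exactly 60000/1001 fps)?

240959 frames

67 min = 4020 s.
Frames = 4020 × 60000/1001 = 241200000/1001 ≈ 240959.0410.
Complete frames: 240959.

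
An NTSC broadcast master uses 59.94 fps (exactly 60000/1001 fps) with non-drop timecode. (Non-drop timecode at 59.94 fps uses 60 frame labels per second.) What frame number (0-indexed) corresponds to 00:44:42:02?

frame 160922

Total seconds to the label: (0 × 3600 + 44 × 60 + 42) = 2682.
Frame index = 2682 × 60 + 2 = 160922.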